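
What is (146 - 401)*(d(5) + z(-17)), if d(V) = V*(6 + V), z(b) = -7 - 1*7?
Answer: -10455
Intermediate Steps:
z(b) = -14 (z(b) = -7 - 7 = -14)
(146 - 401)*(d(5) + z(-17)) = (146 - 401)*(5*(6 + 5) - 14) = -255*(5*11 - 14) = -255*(55 - 14) = -255*41 = -10455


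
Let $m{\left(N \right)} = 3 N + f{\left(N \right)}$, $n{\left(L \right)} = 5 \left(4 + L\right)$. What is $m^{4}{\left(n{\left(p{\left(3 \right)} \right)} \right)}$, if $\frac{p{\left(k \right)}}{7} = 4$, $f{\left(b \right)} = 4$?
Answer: $54875873536$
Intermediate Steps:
$p{\left(k \right)} = 28$ ($p{\left(k \right)} = 7 \cdot 4 = 28$)
$n{\left(L \right)} = 20 + 5 L$
$m{\left(N \right)} = 4 + 3 N$ ($m{\left(N \right)} = 3 N + 4 = 4 + 3 N$)
$m^{4}{\left(n{\left(p{\left(3 \right)} \right)} \right)} = \left(4 + 3 \left(20 + 5 \cdot 28\right)\right)^{4} = \left(4 + 3 \left(20 + 140\right)\right)^{4} = \left(4 + 3 \cdot 160\right)^{4} = \left(4 + 480\right)^{4} = 484^{4} = 54875873536$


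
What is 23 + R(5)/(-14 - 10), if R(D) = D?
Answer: 547/24 ≈ 22.792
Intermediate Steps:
23 + R(5)/(-14 - 10) = 23 + 5/(-14 - 10) = 23 + 5/(-24) = 23 + 5*(-1/24) = 23 - 5/24 = 547/24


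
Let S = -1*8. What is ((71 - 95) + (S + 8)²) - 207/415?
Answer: -10167/415 ≈ -24.499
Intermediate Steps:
S = -8
((71 - 95) + (S + 8)²) - 207/415 = ((71 - 95) + (-8 + 8)²) - 207/415 = (-24 + 0²) - 207/415 = (-24 + 0) - 1*207/415 = -24 - 207/415 = -10167/415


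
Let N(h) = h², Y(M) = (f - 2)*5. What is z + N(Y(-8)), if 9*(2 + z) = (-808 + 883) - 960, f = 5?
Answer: 374/3 ≈ 124.67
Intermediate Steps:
Y(M) = 15 (Y(M) = (5 - 2)*5 = 3*5 = 15)
z = -301/3 (z = -2 + ((-808 + 883) - 960)/9 = -2 + (75 - 960)/9 = -2 + (⅑)*(-885) = -2 - 295/3 = -301/3 ≈ -100.33)
z + N(Y(-8)) = -301/3 + 15² = -301/3 + 225 = 374/3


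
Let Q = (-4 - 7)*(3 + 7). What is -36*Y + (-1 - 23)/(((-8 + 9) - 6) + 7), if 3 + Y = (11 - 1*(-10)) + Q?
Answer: 3300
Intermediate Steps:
Q = -110 (Q = -11*10 = -110)
Y = -92 (Y = -3 + ((11 - 1*(-10)) - 110) = -3 + ((11 + 10) - 110) = -3 + (21 - 110) = -3 - 89 = -92)
-36*Y + (-1 - 23)/(((-8 + 9) - 6) + 7) = -36*(-92) + (-1 - 23)/(((-8 + 9) - 6) + 7) = 3312 - 24/((1 - 6) + 7) = 3312 - 24/(-5 + 7) = 3312 - 24/2 = 3312 - 24*1/2 = 3312 - 12 = 3300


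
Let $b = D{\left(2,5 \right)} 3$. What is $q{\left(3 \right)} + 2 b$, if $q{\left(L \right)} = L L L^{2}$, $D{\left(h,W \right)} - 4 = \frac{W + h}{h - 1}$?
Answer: $147$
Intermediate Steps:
$D{\left(h,W \right)} = 4 + \frac{W + h}{-1 + h}$ ($D{\left(h,W \right)} = 4 + \frac{W + h}{h - 1} = 4 + \frac{W + h}{-1 + h}$)
$q{\left(L \right)} = L^{4}$ ($q{\left(L \right)} = L^{2} L^{2} = L^{4}$)
$b = 33$ ($b = \frac{-4 + 5 + 5 \cdot 2}{-1 + 2} \cdot 3 = \frac{-4 + 5 + 10}{1} \cdot 3 = 1 \cdot 11 \cdot 3 = 11 \cdot 3 = 33$)
$q{\left(3 \right)} + 2 b = 3^{4} + 2 \cdot 33 = 81 + 66 = 147$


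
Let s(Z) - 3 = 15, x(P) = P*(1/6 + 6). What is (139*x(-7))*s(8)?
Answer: -108003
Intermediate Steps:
x(P) = 37*P/6 (x(P) = P*(⅙ + 6) = P*(37/6) = 37*P/6)
s(Z) = 18 (s(Z) = 3 + 15 = 18)
(139*x(-7))*s(8) = (139*((37/6)*(-7)))*18 = (139*(-259/6))*18 = -36001/6*18 = -108003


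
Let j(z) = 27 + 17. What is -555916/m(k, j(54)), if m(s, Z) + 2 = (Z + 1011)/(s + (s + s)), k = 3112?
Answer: 5190031776/17617 ≈ 2.9460e+5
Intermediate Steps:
j(z) = 44
m(s, Z) = -2 + (1011 + Z)/(3*s) (m(s, Z) = -2 + (Z + 1011)/(s + (s + s)) = -2 + (1011 + Z)/(s + 2*s) = -2 + (1011 + Z)/((3*s)) = -2 + (1011 + Z)*(1/(3*s)) = -2 + (1011 + Z)/(3*s))
-555916/m(k, j(54)) = -555916*9336/(1011 + 44 - 6*3112) = -555916*9336/(1011 + 44 - 18672) = -555916/((⅓)*(1/3112)*(-17617)) = -555916/(-17617/9336) = -555916*(-9336/17617) = 5190031776/17617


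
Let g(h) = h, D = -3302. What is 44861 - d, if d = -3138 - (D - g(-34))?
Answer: 44731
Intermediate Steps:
d = 130 (d = -3138 - (-3302 - 1*(-34)) = -3138 - (-3302 + 34) = -3138 - 1*(-3268) = -3138 + 3268 = 130)
44861 - d = 44861 - 1*130 = 44861 - 130 = 44731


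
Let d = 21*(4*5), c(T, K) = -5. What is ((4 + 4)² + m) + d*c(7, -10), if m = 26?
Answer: -2010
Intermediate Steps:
d = 420 (d = 21*20 = 420)
((4 + 4)² + m) + d*c(7, -10) = ((4 + 4)² + 26) + 420*(-5) = (8² + 26) - 2100 = (64 + 26) - 2100 = 90 - 2100 = -2010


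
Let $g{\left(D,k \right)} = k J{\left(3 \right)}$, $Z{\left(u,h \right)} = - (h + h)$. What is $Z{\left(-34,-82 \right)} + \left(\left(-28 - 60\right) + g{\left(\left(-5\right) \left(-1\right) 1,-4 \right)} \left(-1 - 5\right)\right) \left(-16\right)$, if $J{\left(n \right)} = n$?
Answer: $420$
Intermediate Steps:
$Z{\left(u,h \right)} = - 2 h$
$g{\left(D,k \right)} = 3 k$ ($g{\left(D,k \right)} = k 3 = 3 k$)
$Z{\left(-34,-82 \right)} + \left(\left(-28 - 60\right) + g{\left(\left(-5\right) \left(-1\right) 1,-4 \right)} \left(-1 - 5\right)\right) \left(-16\right) = \left(-2\right) \left(-82\right) + \left(\left(-28 - 60\right) + 3 \left(-4\right) \left(-1 - 5\right)\right) \left(-16\right) = 164 + \left(-88 - -72\right) \left(-16\right) = 164 + \left(-88 + 72\right) \left(-16\right) = 164 - -256 = 164 + 256 = 420$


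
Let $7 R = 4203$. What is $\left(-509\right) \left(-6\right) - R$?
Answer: $\frac{17175}{7} \approx 2453.6$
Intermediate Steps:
$R = \frac{4203}{7}$ ($R = \frac{1}{7} \cdot 4203 = \frac{4203}{7} \approx 600.43$)
$\left(-509\right) \left(-6\right) - R = \left(-509\right) \left(-6\right) - \frac{4203}{7} = 3054 - \frac{4203}{7} = \frac{17175}{7}$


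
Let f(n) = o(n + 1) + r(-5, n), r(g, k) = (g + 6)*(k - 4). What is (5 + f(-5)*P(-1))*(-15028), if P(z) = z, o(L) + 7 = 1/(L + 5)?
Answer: -300560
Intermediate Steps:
r(g, k) = (-4 + k)*(6 + g) (r(g, k) = (6 + g)*(-4 + k) = (-4 + k)*(6 + g))
o(L) = -7 + 1/(5 + L) (o(L) = -7 + 1/(L + 5) = -7 + 1/(5 + L))
f(n) = -4 + n + (-41 - 7*n)/(6 + n) (f(n) = (-34 - 7*(n + 1))/(5 + (n + 1)) + (-24 - 4*(-5) + 6*n - 5*n) = (-34 - 7*(1 + n))/(5 + (1 + n)) + (-24 + 20 + 6*n - 5*n) = (-34 + (-7 - 7*n))/(6 + n) + (-4 + n) = (-41 - 7*n)/(6 + n) + (-4 + n) = -4 + n + (-41 - 7*n)/(6 + n))
(5 + f(-5)*P(-1))*(-15028) = (5 + ((-65 + (-5)² - 5*(-5))/(6 - 5))*(-1))*(-15028) = (5 + ((-65 + 25 + 25)/1)*(-1))*(-15028) = (5 + (1*(-15))*(-1))*(-15028) = (5 - 15*(-1))*(-15028) = (5 + 15)*(-15028) = 20*(-15028) = -300560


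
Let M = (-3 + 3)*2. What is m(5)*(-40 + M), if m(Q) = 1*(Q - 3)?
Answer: -80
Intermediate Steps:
M = 0 (M = 0*2 = 0)
m(Q) = -3 + Q (m(Q) = 1*(-3 + Q) = -3 + Q)
m(5)*(-40 + M) = (-3 + 5)*(-40 + 0) = 2*(-40) = -80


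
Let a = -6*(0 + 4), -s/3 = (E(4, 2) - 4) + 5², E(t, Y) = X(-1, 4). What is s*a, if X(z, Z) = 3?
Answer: 1728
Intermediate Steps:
E(t, Y) = 3
s = -72 (s = -3*((3 - 4) + 5²) = -3*(-1 + 25) = -3*24 = -72)
a = -24 (a = -6*4 = -24)
s*a = -72*(-24) = 1728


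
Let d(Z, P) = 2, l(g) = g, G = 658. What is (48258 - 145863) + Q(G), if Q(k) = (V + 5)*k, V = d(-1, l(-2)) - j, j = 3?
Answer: -94973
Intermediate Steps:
V = -1 (V = 2 - 1*3 = 2 - 3 = -1)
Q(k) = 4*k (Q(k) = (-1 + 5)*k = 4*k)
(48258 - 145863) + Q(G) = (48258 - 145863) + 4*658 = -97605 + 2632 = -94973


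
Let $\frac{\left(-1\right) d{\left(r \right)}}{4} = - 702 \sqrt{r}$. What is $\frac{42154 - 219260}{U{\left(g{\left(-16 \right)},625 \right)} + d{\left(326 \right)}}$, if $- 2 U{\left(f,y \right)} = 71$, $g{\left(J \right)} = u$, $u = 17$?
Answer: $- \frac{25149052}{10281857615} - \frac{1989254592 \sqrt{326}}{10281857615} \approx -3.4957$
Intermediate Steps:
$g{\left(J \right)} = 17$
$d{\left(r \right)} = 2808 \sqrt{r}$ ($d{\left(r \right)} = - 4 \left(- 702 \sqrt{r}\right) = 2808 \sqrt{r}$)
$U{\left(f,y \right)} = - \frac{71}{2}$ ($U{\left(f,y \right)} = \left(- \frac{1}{2}\right) 71 = - \frac{71}{2}$)
$\frac{42154 - 219260}{U{\left(g{\left(-16 \right)},625 \right)} + d{\left(326 \right)}} = \frac{42154 - 219260}{- \frac{71}{2} + 2808 \sqrt{326}} = - \frac{177106}{- \frac{71}{2} + 2808 \sqrt{326}}$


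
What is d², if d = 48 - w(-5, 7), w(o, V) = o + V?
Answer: 2116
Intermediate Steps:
w(o, V) = V + o
d = 46 (d = 48 - (7 - 5) = 48 - 1*2 = 48 - 2 = 46)
d² = 46² = 2116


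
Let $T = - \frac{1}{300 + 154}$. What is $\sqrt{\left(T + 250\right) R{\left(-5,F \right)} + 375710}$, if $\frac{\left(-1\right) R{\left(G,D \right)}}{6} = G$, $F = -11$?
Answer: $\frac{\sqrt{19746424685}}{227} \approx 619.04$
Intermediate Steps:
$R{\left(G,D \right)} = - 6 G$
$T = - \frac{1}{454} \approx -0.0022026$
$\sqrt{\left(T + 250\right) R{\left(-5,F \right)} + 375710} = \sqrt{\left(- \frac{1}{454} + 250\right) \left(\left(-6\right) \left(-5\right)\right) + 375710} = \sqrt{\frac{113499}{454} \cdot 30 + 375710} = \sqrt{\frac{1702485}{227} + 375710} = \sqrt{\frac{86988655}{227}} = \frac{\sqrt{19746424685}}{227}$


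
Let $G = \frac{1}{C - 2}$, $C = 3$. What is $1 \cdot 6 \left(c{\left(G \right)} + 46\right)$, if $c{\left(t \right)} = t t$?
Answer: $282$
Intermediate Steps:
$G = 1$ ($G = \frac{1}{3 - 2} = 1^{-1} = 1$)
$c{\left(t \right)} = t^{2}$
$1 \cdot 6 \left(c{\left(G \right)} + 46\right) = 1 \cdot 6 \left(1^{2} + 46\right) = 6 \left(1 + 46\right) = 6 \cdot 47 = 282$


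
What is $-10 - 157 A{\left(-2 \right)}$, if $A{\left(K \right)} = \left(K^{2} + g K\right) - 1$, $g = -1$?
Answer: $-795$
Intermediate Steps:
$A{\left(K \right)} = -1 + K^{2} - K$ ($A{\left(K \right)} = \left(K^{2} - K\right) - 1 = -1 + K^{2} - K$)
$-10 - 157 A{\left(-2 \right)} = -10 - 157 \left(-1 + \left(-2\right)^{2} - -2\right) = -10 - 157 \left(-1 + 4 + 2\right) = -10 - 785 = -795$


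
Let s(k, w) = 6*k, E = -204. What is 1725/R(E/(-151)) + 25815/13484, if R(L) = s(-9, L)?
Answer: -3644315/121356 ≈ -30.030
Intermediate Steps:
R(L) = -54 (R(L) = 6*(-9) = -54)
1725/R(E/(-151)) + 25815/13484 = 1725/(-54) + 25815/13484 = 1725*(-1/54) + 25815*(1/13484) = -575/18 + 25815/13484 = -3644315/121356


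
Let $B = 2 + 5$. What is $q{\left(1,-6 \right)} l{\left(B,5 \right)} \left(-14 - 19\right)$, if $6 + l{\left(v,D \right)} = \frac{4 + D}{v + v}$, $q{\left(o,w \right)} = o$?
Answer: $\frac{2475}{14} \approx 176.79$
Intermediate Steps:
$B = 7$
$l{\left(v,D \right)} = -6 + \frac{4 + D}{2 v}$ ($l{\left(v,D \right)} = -6 + \frac{4 + D}{v + v} = -6 + \frac{4 + D}{2 v}$)
$q{\left(1,-6 \right)} l{\left(B,5 \right)} \left(-14 - 19\right) = 1 \frac{4 + 5 - 84}{2 \cdot 7} \left(-14 - 19\right) = 1 \cdot \frac{1}{2} \cdot \frac{1}{7} \left(4 + 5 - 84\right) \left(-14 - 19\right) = 1 \cdot \frac{1}{2} \cdot \frac{1}{7} \left(-75\right) \left(-33\right) = 1 \left(- \frac{75}{14}\right) \left(-33\right) = \left(- \frac{75}{14}\right) \left(-33\right) = \frac{2475}{14}$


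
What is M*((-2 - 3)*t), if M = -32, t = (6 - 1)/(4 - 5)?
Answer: -800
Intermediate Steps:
t = -5 (t = 5/(-1) = 5*(-1) = -5)
M*((-2 - 3)*t) = -32*(-2 - 3)*(-5) = -(-160)*(-5) = -32*25 = -800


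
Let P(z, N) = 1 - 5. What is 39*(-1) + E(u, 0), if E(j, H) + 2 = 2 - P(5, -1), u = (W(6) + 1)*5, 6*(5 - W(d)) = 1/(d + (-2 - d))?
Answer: -35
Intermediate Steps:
P(z, N) = -4
W(d) = 61/12 (W(d) = 5 - 1/(6*(d + (-2 - d))) = 5 - ⅙/(-2) = 5 - ⅙*(-½) = 5 + 1/12 = 61/12)
u = 365/12 (u = (61/12 + 1)*5 = (73/12)*5 = 365/12 ≈ 30.417)
E(j, H) = 4 (E(j, H) = -2 + (2 - 1*(-4)) = -2 + (2 + 4) = -2 + 6 = 4)
39*(-1) + E(u, 0) = 39*(-1) + 4 = -39 + 4 = -35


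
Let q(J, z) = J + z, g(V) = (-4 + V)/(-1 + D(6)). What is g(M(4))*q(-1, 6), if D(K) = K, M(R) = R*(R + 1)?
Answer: 16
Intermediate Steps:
M(R) = R*(1 + R)
g(V) = -⅘ + V/5 (g(V) = (-4 + V)/(-1 + 6) = (-4 + V)/5 = (-4 + V)*(⅕) = -⅘ + V/5)
g(M(4))*q(-1, 6) = (-⅘ + (4*(1 + 4))/5)*(-1 + 6) = (-⅘ + (4*5)/5)*5 = (-⅘ + (⅕)*20)*5 = (-⅘ + 4)*5 = (16/5)*5 = 16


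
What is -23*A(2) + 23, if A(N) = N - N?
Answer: 23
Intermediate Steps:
A(N) = 0
-23*A(2) + 23 = -23*0 + 23 = 0 + 23 = 23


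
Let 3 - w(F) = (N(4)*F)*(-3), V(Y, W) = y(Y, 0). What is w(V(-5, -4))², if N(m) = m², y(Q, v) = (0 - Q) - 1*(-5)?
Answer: 233289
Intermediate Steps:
y(Q, v) = 5 - Q (y(Q, v) = -Q + 5 = 5 - Q)
V(Y, W) = 5 - Y
w(F) = 3 + 48*F (w(F) = 3 - 4²*F*(-3) = 3 - 16*F*(-3) = 3 - (-48)*F = 3 + 48*F)
w(V(-5, -4))² = (3 + 48*(5 - 1*(-5)))² = (3 + 48*(5 + 5))² = (3 + 48*10)² = (3 + 480)² = 483² = 233289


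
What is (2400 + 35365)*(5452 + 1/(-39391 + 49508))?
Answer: 2083037527025/10117 ≈ 2.0589e+8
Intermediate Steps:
(2400 + 35365)*(5452 + 1/(-39391 + 49508)) = 37765*(5452 + 1/10117) = 37765*(55157885/10117) = 2083037527025/10117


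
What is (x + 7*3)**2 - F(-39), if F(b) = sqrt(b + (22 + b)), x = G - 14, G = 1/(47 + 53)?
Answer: 491401/10000 - 2*I*sqrt(14) ≈ 49.14 - 7.4833*I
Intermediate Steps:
G = 1/100 ≈ 0.010000
x = -1399/100 (x = 1/100 - 14 = -1399/100 ≈ -13.990)
F(b) = sqrt(22 + 2*b)
(x + 7*3)**2 - F(-39) = (-1399/100 + 7*3)**2 - sqrt(22 + 2*(-39)) = (-1399/100 + 21)**2 - sqrt(22 - 78) = (701/100)**2 - sqrt(-56) = 491401/10000 - 2*I*sqrt(14)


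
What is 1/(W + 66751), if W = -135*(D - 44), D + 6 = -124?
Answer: 1/90241 ≈ 1.1081e-5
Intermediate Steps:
D = -130 (D = -6 - 124 = -130)
W = 23490 (W = -135*(-130 - 44) = -135*(-174) = 23490)
1/(W + 66751) = 1/(23490 + 66751) = 1/90241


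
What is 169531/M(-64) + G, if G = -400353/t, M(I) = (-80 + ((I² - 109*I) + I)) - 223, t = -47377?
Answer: 12317649052/507170785 ≈ 24.287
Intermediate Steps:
M(I) = -303 + I² - 108*I (M(I) = (-80 + (I² - 108*I)) - 223 = (-80 + I² - 108*I) - 223 = -303 + I² - 108*I)
G = 400353/47377 (G = -400353/(-47377) = -400353*(-1/47377) = 400353/47377 ≈ 8.4504)
169531/M(-64) + G = 169531/(-303 + (-64)² - 108*(-64)) + 400353/47377 = 169531/(-303 + 4096 + 6912) + 400353/47377 = 169531/10705 + 400353/47377 = 12317649052/507170785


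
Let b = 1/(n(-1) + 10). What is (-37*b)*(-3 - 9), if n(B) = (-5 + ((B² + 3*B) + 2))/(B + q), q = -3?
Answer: 592/15 ≈ 39.467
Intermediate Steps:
n(B) = (-3 + B² + 3*B)/(-3 + B) (n(B) = (-5 + ((B² + 3*B) + 2))/(B - 3) = (-5 + (2 + B² + 3*B))/(-3 + B) = (-3 + B² + 3*B)/(-3 + B))
b = 4/45 (b = 1/((-3 + (-1)² + 3*(-1))/(-3 - 1) + 10) = 1/((-3 + 1 - 3)/(-4) + 10) = 1/(-¼*(-5) + 10) = 1/(5/4 + 10) = 1/(45/4) = 4/45 ≈ 0.088889)
(-37*b)*(-3 - 9) = (-37*4/45)*(-3 - 9) = -148/45*(-12) = 592/15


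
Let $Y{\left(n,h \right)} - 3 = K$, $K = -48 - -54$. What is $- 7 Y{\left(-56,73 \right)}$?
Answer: $-63$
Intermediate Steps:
$K = 6$ ($K = -48 + 54 = 6$)
$Y{\left(n,h \right)} = 9$ ($Y{\left(n,h \right)} = 3 + 6 = 9$)
$- 7 Y{\left(-56,73 \right)} = \left(-7\right) 9 = -63$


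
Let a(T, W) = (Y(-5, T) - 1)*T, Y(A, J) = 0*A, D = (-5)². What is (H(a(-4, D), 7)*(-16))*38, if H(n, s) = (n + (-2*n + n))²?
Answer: 0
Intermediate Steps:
D = 25
Y(A, J) = 0
a(T, W) = -T (a(T, W) = (0 - 1)*T = -T)
H(n, s) = 0 (H(n, s) = (n - n)² = 0² = 0)
(H(a(-4, D), 7)*(-16))*38 = (0*(-16))*38 = 0*38 = 0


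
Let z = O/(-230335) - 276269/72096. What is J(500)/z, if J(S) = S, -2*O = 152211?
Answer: -8303116080000/58147517987 ≈ -142.79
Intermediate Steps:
O = -152211/2 (O = -1/2*152211 = -152211/2 ≈ -76106.)
z = -58147517987/16606232160 (z = -152211/2/(-230335) - 276269/72096 = -152211/2*(-1/230335) - 276269*1/72096 = 152211/460670 - 276269/72096 = -58147517987/16606232160 ≈ -3.5015)
J(500)/z = 500/(-58147517987/16606232160) = 500*(-16606232160/58147517987) = -8303116080000/58147517987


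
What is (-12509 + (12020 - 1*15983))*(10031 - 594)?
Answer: -155446264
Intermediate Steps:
(-12509 + (12020 - 1*15983))*(10031 - 594) = (-12509 + (12020 - 15983))*9437 = (-12509 - 3963)*9437 = -16472*9437 = -155446264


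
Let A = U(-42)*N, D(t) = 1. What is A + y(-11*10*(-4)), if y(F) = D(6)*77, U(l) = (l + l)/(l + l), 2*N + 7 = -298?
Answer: -151/2 ≈ -75.500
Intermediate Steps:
N = -305/2 (N = -7/2 + (½)*(-298) = -7/2 - 149 = -305/2 ≈ -152.50)
U(l) = 1 (U(l) = (2*l)/((2*l)) = (2*l)*(1/(2*l)) = 1)
y(F) = 77 (y(F) = 1*77 = 77)
A = -305/2 (A = 1*(-305/2) = -305/2 ≈ -152.50)
A + y(-11*10*(-4)) = -305/2 + 77 = -151/2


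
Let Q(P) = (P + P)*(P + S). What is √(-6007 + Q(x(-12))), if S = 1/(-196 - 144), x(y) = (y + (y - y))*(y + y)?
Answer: √1155127985/85 ≈ 399.85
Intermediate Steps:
x(y) = 2*y² (x(y) = (y + 0)*(2*y) = y*(2*y) = 2*y²)
S = -1/340 (S = 1/(-340) = -1/340 ≈ -0.0029412)
Q(P) = 2*P*(-1/340 + P) (Q(P) = (P + P)*(P - 1/340) = (2*P)*(-1/340 + P) = 2*P*(-1/340 + P))
√(-6007 + Q(x(-12))) = √(-6007 + (2*(-12)²)*(-1 + 340*(2*(-12)²))/170) = √(-6007 + (2*144)*(-1 + 340*(2*144))/170) = √(-6007 + (1/170)*288*(-1 + 340*288)) = √(-6007 + (1/170)*288*(-1 + 97920)) = √(-6007 + (1/170)*288*97919) = √(-6007 + 14100336/85) = √(13589741/85) = √1155127985/85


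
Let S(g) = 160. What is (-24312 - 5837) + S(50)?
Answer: -29989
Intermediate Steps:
(-24312 - 5837) + S(50) = (-24312 - 5837) + 160 = -30149 + 160 = -29989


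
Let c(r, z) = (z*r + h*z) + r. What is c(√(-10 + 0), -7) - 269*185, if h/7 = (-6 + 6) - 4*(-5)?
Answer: -50745 - 6*I*√10 ≈ -50745.0 - 18.974*I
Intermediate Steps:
h = 140 (h = 7*((-6 + 6) - 4*(-5)) = 7*(0 + 20) = 7*20 = 140)
c(r, z) = r + 140*z + r*z (c(r, z) = (z*r + 140*z) + r = (r*z + 140*z) + r = (140*z + r*z) + r = r + 140*z + r*z)
c(√(-10 + 0), -7) - 269*185 = (√(-10 + 0) + 140*(-7) + √(-10 + 0)*(-7)) - 269*185 = (√(-10) - 980 + √(-10)*(-7)) - 49765 = (I*√10 - 980 + (I*√10)*(-7)) - 49765 = (I*√10 - 980 - 7*I*√10) - 49765 = (-980 - 6*I*√10) - 49765 = -50745 - 6*I*√10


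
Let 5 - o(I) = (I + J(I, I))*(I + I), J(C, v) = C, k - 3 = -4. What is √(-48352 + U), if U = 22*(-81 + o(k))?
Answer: 24*I*√87 ≈ 223.86*I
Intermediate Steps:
k = -1 (k = 3 - 4 = -1)
o(I) = 5 - 4*I² (o(I) = 5 - (I + I)*(I + I) = 5 - 2*I*2*I = 5 - 4*I²)
U = -1760 (U = 22*(-81 + (5 - 4*(-1)²)) = 22*(-81 + (5 - 4*1)) = 22*(-81 + (5 - 4)) = 22*(-81 + 1) = 22*(-80) = -1760)
√(-48352 + U) = √(-48352 - 1760) = √(-50112) = 24*I*√87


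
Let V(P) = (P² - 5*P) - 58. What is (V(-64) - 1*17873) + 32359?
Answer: 18844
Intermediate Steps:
V(P) = -58 + P² - 5*P
(V(-64) - 1*17873) + 32359 = ((-58 + (-64)² - 5*(-64)) - 1*17873) + 32359 = ((-58 + 4096 + 320) - 17873) + 32359 = (4358 - 17873) + 32359 = -13515 + 32359 = 18844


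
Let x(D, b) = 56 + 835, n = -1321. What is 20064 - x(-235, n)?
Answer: 19173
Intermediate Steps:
x(D, b) = 891
20064 - x(-235, n) = 20064 - 1*891 = 20064 - 891 = 19173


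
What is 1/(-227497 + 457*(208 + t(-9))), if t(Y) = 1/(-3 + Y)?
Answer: -12/1589749 ≈ -7.5484e-6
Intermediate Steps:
1/(-227497 + 457*(208 + t(-9))) = 1/(-227497 + 457*(208 + 1/(-3 - 9))) = 1/(-227497 + 457*(208 + 1/(-12))) = 1/(-227497 + 457*(208 - 1/12)) = 1/(-227497 + 457*(2495/12)) = 1/(-227497 + 1140215/12) = 1/(-1589749/12) = -12/1589749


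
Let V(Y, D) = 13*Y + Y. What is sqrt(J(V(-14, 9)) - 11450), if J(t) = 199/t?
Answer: I*sqrt(2244399)/14 ≈ 107.01*I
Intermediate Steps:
V(Y, D) = 14*Y
sqrt(J(V(-14, 9)) - 11450) = sqrt(199/((14*(-14))) - 11450) = sqrt(199/(-196) - 11450) = sqrt(199*(-1/196) - 11450) = sqrt(-199/196 - 11450) = sqrt(-2244399/196) = I*sqrt(2244399)/14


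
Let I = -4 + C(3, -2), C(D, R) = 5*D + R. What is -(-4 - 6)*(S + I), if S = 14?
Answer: 230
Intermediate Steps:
C(D, R) = R + 5*D
I = 9 (I = -4 + (-2 + 5*3) = -4 + (-2 + 15) = -4 + 13 = 9)
-(-4 - 6)*(S + I) = -(-4 - 6)*(14 + 9) = -(-10)*23 = -1*(-230) = 230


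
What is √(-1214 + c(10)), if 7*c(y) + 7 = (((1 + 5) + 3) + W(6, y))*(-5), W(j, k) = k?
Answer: 10*I*√602/7 ≈ 35.051*I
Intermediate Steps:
c(y) = -52/7 - 5*y/7 (c(y) = -1 + ((((1 + 5) + 3) + y)*(-5))/7 = -1 + (((6 + 3) + y)*(-5))/7 = -1 + ((9 + y)*(-5))/7 = -1 + (-45 - 5*y)/7 = -1 + (-45/7 - 5*y/7) = -52/7 - 5*y/7)
√(-1214 + c(10)) = √(-1214 + (-52/7 - 5/7*10)) = √(-1214 + (-52/7 - 50/7)) = √(-1214 - 102/7) = √(-8600/7) = 10*I*√602/7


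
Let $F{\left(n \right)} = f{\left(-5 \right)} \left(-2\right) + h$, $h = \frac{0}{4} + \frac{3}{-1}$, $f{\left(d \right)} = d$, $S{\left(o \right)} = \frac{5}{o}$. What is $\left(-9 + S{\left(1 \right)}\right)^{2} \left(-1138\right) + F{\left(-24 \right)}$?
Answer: $-18201$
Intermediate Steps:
$h = -3$ ($h = 0 \cdot \frac{1}{4} + 3 \left(-1\right) = 0 - 3 = -3$)
$F{\left(n \right)} = 7$ ($F{\left(n \right)} = \left(-5\right) \left(-2\right) - 3 = 10 - 3 = 7$)
$\left(-9 + S{\left(1 \right)}\right)^{2} \left(-1138\right) + F{\left(-24 \right)} = \left(-9 + \frac{5}{1}\right)^{2} \left(-1138\right) + 7 = \left(-9 + 5 \cdot 1\right)^{2} \left(-1138\right) + 7 = \left(-9 + 5\right)^{2} \left(-1138\right) + 7 = \left(-4\right)^{2} \left(-1138\right) + 7 = 16 \left(-1138\right) + 7 = -18208 + 7 = -18201$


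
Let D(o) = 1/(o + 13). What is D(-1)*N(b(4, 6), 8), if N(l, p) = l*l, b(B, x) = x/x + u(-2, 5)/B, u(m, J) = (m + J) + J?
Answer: 3/4 ≈ 0.75000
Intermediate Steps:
u(m, J) = m + 2*J (u(m, J) = (J + m) + J = m + 2*J)
b(B, x) = 1 + 8/B (b(B, x) = x/x + (-2 + 2*5)/B = 1 + (-2 + 10)/B = 1 + 8/B)
N(l, p) = l**2
D(o) = 1/(13 + o)
D(-1)*N(b(4, 6), 8) = ((8 + 4)/4)**2/(13 - 1) = ((1/4)*12)**2/12 = (1/12)*3**2 = (1/12)*9 = 3/4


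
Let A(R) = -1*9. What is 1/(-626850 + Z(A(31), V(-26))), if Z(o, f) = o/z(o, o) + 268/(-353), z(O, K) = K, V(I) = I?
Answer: -353/221277965 ≈ -1.5953e-6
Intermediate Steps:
A(R) = -9
Z(o, f) = 85/353 (Z(o, f) = o/o + 268/(-353) = 1 + 268*(-1/353) = 1 - 268/353 = 85/353)
1/(-626850 + Z(A(31), V(-26))) = 1/(-626850 + 85/353) = 1/(-221277965/353) = -353/221277965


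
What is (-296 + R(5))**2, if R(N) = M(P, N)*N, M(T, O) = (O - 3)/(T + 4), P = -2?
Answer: 84681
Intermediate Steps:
M(T, O) = (-3 + O)/(4 + T)
R(N) = N*(-3/2 + N/2) (R(N) = ((-3 + N)/(4 - 2))*N = ((-3 + N)/2)*N = (-3/2 + N/2)*N = N*(-3/2 + N/2))
(-296 + R(5))**2 = (-296 + (1/2)*5*(-3 + 5))**2 = (-296 + (1/2)*5*2)**2 = (-296 + 5)**2 = (-291)**2 = 84681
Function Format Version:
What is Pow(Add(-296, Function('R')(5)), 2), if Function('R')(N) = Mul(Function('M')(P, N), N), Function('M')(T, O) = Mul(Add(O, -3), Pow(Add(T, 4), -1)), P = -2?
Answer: 84681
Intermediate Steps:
Function('M')(T, O) = Mul(Pow(Add(4, T), -1), Add(-3, O)) (Function('M')(T, O) = Mul(Add(-3, O), Pow(Add(4, T), -1)) = Mul(Pow(Add(4, T), -1), Add(-3, O)))
Function('R')(N) = Mul(N, Add(Rational(-3, 2), Mul(Rational(1, 2), N))) (Function('R')(N) = Mul(Mul(Pow(Add(4, -2), -1), Add(-3, N)), N) = Mul(Mul(Pow(2, -1), Add(-3, N)), N) = Mul(Mul(Rational(1, 2), Add(-3, N)), N) = Mul(Add(Rational(-3, 2), Mul(Rational(1, 2), N)), N) = Mul(N, Add(Rational(-3, 2), Mul(Rational(1, 2), N))))
Pow(Add(-296, Function('R')(5)), 2) = Pow(Add(-296, Mul(Rational(1, 2), 5, Add(-3, 5))), 2) = Pow(Add(-296, Mul(Rational(1, 2), 5, 2)), 2) = Pow(Add(-296, 5), 2) = Pow(-291, 2) = 84681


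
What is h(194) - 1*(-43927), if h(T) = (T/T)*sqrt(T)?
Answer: 43927 + sqrt(194) ≈ 43941.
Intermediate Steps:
h(T) = sqrt(T) (h(T) = 1*sqrt(T) = sqrt(T))
h(194) - 1*(-43927) = sqrt(194) - 1*(-43927) = sqrt(194) + 43927 = 43927 + sqrt(194)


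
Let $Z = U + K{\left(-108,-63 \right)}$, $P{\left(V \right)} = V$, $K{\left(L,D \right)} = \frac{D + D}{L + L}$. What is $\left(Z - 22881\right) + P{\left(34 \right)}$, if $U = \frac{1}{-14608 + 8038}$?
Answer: $- \frac{300201917}{13140} \approx -22846.0$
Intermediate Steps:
$U = - \frac{1}{6570}$ ($U = \frac{1}{-6570} = - \frac{1}{6570} \approx -0.00015221$)
$K{\left(L,D \right)} = \frac{D}{L}$ ($K{\left(L,D \right)} = \frac{2 D}{2 L} = 2 D \frac{1}{2 L} = \frac{D}{L}$)
$Z = \frac{7663}{13140}$ ($Z = - \frac{1}{6570} - \frac{63}{-108} = - \frac{1}{6570} - - \frac{7}{12} = - \frac{1}{6570} + \frac{7}{12} = \frac{7663}{13140} \approx 0.58318$)
$\left(Z - 22881\right) + P{\left(34 \right)} = \left(\frac{7663}{13140} - 22881\right) + 34 = - \frac{300648677}{13140} + 34 = - \frac{300201917}{13140}$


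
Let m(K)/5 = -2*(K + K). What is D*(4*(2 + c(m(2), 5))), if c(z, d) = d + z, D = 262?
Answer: -34584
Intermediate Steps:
m(K) = -20*K (m(K) = 5*(-2*(K + K)) = 5*(-4*K) = -20*K)
D*(4*(2 + c(m(2), 5))) = 262*(4*(2 + (5 - 20*2))) = 262*(4*(2 + (5 - 40))) = 262*(4*(2 - 35)) = 262*(4*(-33)) = 262*(-132) = -34584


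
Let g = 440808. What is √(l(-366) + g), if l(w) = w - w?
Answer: 2*√110202 ≈ 663.93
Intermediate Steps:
l(w) = 0
√(l(-366) + g) = √(0 + 440808) = √440808 = 2*√110202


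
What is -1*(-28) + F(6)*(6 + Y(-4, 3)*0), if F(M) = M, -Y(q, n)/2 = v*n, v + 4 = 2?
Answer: 64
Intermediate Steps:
v = -2 (v = -4 + 2 = -2)
Y(q, n) = 4*n (Y(q, n) = -(-4)*n = 4*n)
-1*(-28) + F(6)*(6 + Y(-4, 3)*0) = -1*(-28) + 6*(6 + (4*3)*0) = 28 + 6*(6 + 12*0) = 28 + 6*(6 + 0) = 28 + 6*6 = 28 + 36 = 64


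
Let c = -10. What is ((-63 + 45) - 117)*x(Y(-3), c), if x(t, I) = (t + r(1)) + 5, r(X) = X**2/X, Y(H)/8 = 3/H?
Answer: 270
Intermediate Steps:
Y(H) = 24/H (Y(H) = 8*(3/H) = 24/H)
r(X) = X
x(t, I) = 6 + t (x(t, I) = (t + 1) + 5 = (1 + t) + 5 = 6 + t)
((-63 + 45) - 117)*x(Y(-3), c) = ((-63 + 45) - 117)*(6 + 24/(-3)) = (-18 - 117)*(6 + 24*(-1/3)) = -135*(6 - 8) = -135*(-2) = 270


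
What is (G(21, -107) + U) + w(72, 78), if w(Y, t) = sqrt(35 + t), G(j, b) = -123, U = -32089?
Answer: -32212 + sqrt(113) ≈ -32201.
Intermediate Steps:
(G(21, -107) + U) + w(72, 78) = (-123 - 32089) + sqrt(35 + 78) = -32212 + sqrt(113)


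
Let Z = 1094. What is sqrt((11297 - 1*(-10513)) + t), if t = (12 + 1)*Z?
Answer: 8*sqrt(563) ≈ 189.82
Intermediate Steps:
t = 14222 (t = (12 + 1)*1094 = 13*1094 = 14222)
sqrt((11297 - 1*(-10513)) + t) = sqrt((11297 - 1*(-10513)) + 14222) = sqrt((11297 + 10513) + 14222) = sqrt(21810 + 14222) = sqrt(36032) = 8*sqrt(563)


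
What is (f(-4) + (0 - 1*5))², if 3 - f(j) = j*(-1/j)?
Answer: 1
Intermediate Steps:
f(j) = 4 (f(j) = 3 - j*(-1/j) = 3 - 1*(-1) = 3 + 1 = 4)
(f(-4) + (0 - 1*5))² = (4 + (0 - 1*5))² = (4 + (0 - 5))² = (4 - 5)² = (-1)² = 1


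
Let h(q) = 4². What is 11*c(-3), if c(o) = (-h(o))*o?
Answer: 528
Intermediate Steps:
h(q) = 16
c(o) = -16*o (c(o) = (-1*16)*o = -16*o)
11*c(-3) = 11*(-16*(-3)) = 11*48 = 528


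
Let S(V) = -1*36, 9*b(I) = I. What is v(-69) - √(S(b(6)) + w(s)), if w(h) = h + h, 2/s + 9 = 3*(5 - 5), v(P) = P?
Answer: -69 - 2*I*√82/3 ≈ -69.0 - 6.0369*I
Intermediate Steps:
b(I) = I/9
s = -2/9 (s = 2/(-9 + 3*(5 - 5)) = 2/(-9 + 3*0) = 2/(-9 + 0) = 2/(-9) = 2*(-⅑) = -2/9 ≈ -0.22222)
w(h) = 2*h
S(V) = -36
v(-69) - √(S(b(6)) + w(s)) = -69 - √(-36 + 2*(-2/9)) = -69 - √(-36 - 4/9) = -69 - √(-328/9) = -69 - 2*I*√82/3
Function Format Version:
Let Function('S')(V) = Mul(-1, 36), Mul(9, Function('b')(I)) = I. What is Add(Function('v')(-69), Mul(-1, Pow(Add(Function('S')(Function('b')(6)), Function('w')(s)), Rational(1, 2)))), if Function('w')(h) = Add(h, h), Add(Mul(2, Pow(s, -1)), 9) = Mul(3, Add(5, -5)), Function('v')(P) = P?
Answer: Add(-69, Mul(Rational(-2, 3), I, Pow(82, Rational(1, 2)))) ≈ Add(-69.000, Mul(-6.0369, I))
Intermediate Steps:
Function('b')(I) = Mul(Rational(1, 9), I)
s = Rational(-2, 9) (s = Mul(2, Pow(Add(-9, Mul(3, Add(5, -5))), -1)) = Mul(2, Pow(Add(-9, Mul(3, 0)), -1)) = Mul(2, Pow(Add(-9, 0), -1)) = Mul(2, Pow(-9, -1)) = Mul(2, Rational(-1, 9)) = Rational(-2, 9) ≈ -0.22222)
Function('w')(h) = Mul(2, h)
Function('S')(V) = -36
Add(Function('v')(-69), Mul(-1, Pow(Add(Function('S')(Function('b')(6)), Function('w')(s)), Rational(1, 2)))) = Add(-69, Mul(-1, Pow(Add(-36, Mul(2, Rational(-2, 9))), Rational(1, 2)))) = Add(-69, Mul(-1, Pow(Add(-36, Rational(-4, 9)), Rational(1, 2)))) = Add(-69, Mul(-1, Pow(Rational(-328, 9), Rational(1, 2)))) = Add(-69, Mul(-1, Mul(Rational(2, 3), I, Pow(82, Rational(1, 2))))) = Add(-69, Mul(Rational(-2, 3), I, Pow(82, Rational(1, 2))))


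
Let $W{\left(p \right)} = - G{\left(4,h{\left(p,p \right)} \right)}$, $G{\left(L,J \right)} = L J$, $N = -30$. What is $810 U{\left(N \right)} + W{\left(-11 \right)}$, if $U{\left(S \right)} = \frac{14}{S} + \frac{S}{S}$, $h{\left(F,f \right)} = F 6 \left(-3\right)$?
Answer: $-360$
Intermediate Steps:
$h{\left(F,f \right)} = - 18 F$ ($h{\left(F,f \right)} = 6 F \left(-3\right) = - 18 F$)
$G{\left(L,J \right)} = J L$
$U{\left(S \right)} = 1 + \frac{14}{S}$ ($U{\left(S \right)} = \frac{14}{S} + 1 = 1 + \frac{14}{S}$)
$W{\left(p \right)} = 72 p$ ($W{\left(p \right)} = - - 18 p 4 = - \left(-72\right) p = 72 p$)
$810 U{\left(N \right)} + W{\left(-11 \right)} = 810 \frac{14 - 30}{-30} + 72 \left(-11\right) = 810 \left(\left(- \frac{1}{30}\right) \left(-16\right)\right) - 792 = 810 \cdot \frac{8}{15} - 792 = 432 - 792 = -360$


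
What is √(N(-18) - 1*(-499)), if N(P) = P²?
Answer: √823 ≈ 28.688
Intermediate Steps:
√(N(-18) - 1*(-499)) = √((-18)² - 1*(-499)) = √(324 + 499) = √823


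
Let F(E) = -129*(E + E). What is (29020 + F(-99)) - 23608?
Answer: 30954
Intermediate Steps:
F(E) = -258*E
(29020 + F(-99)) - 23608 = (29020 - 258*(-99)) - 23608 = (29020 + 25542) - 23608 = 54562 - 23608 = 30954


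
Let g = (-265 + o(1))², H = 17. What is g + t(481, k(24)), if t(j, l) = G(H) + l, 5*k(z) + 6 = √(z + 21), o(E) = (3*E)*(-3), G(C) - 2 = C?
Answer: 375469/5 + 3*√5/5 ≈ 75095.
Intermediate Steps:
G(C) = 2 + C
o(E) = -9*E
k(z) = -6/5 + √(21 + z)/5 (k(z) = -6/5 + √(z + 21)/5 = -6/5 + √(21 + z)/5)
g = 75076 (g = (-265 - 9*1)² = (-265 - 9)² = (-274)² = 75076)
t(j, l) = 19 + l (t(j, l) = (2 + 17) + l = 19 + l)
g + t(481, k(24)) = 75076 + (19 + (-6/5 + √(21 + 24)/5)) = 75076 + (19 + (-6/5 + √45/5)) = 75076 + (19 + (-6/5 + (3*√5)/5)) = 75076 + (19 + (-6/5 + 3*√5/5)) = 75076 + (89/5 + 3*√5/5) = 375469/5 + 3*√5/5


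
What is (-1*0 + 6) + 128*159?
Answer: 20358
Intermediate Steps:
(-1*0 + 6) + 128*159 = (0 + 6) + 20352 = 6 + 20352 = 20358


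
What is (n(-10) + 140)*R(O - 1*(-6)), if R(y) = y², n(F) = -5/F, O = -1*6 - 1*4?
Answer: 2248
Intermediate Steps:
O = -10 (O = -6 - 4 = -10)
(n(-10) + 140)*R(O - 1*(-6)) = (-5/(-10) + 140)*(-10 - 1*(-6))² = (-5*(-⅒) + 140)*(-10 + 6)² = (½ + 140)*(-4)² = (281/2)*16 = 2248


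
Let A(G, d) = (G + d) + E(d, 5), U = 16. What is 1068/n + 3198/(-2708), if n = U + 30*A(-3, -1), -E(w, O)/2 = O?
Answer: -523017/136754 ≈ -3.8245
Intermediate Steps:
E(w, O) = -2*O
A(G, d) = -10 + G + d (A(G, d) = (G + d) - 2*5 = (G + d) - 10 = -10 + G + d)
n = -404 (n = 16 + 30*(-10 - 3 - 1) = 16 + 30*(-14) = 16 - 420 = -404)
1068/n + 3198/(-2708) = 1068/(-404) + 3198/(-2708) = 1068*(-1/404) + 3198*(-1/2708) = -267/101 - 1599/1354 = -523017/136754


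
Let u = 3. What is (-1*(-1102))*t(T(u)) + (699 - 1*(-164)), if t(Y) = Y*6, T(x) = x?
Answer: 20699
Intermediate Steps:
t(Y) = 6*Y
(-1*(-1102))*t(T(u)) + (699 - 1*(-164)) = (-1*(-1102))*(6*3) + (699 - 1*(-164)) = 1102*18 + (699 + 164) = 19836 + 863 = 20699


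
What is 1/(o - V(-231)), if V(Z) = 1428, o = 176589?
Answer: 1/175161 ≈ 5.7090e-6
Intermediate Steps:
1/(o - V(-231)) = 1/(176589 - 1*1428) = 1/(176589 - 1428) = 1/175161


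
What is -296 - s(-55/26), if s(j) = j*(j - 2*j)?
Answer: -197071/676 ≈ -291.53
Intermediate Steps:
s(j) = -j² (s(j) = j*(-j) = -j²)
-296 - s(-55/26) = -296 - (-1)*(-55/26)² = -296 - (-1)*3025/676 = -296 - 1*(-3025/676) = -296 + 3025/676 = -197071/676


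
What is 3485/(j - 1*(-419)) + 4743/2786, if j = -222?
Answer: 10643581/548842 ≈ 19.393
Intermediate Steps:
3485/(j - 1*(-419)) + 4743/2786 = 3485/(-222 - 1*(-419)) + 4743/2786 = 3485/(-222 + 419) + 4743*(1/2786) = 3485/197 + 4743/2786 = 10643581/548842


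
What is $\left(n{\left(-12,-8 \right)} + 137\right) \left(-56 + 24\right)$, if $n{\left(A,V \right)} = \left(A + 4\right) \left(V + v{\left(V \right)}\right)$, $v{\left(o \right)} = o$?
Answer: $-8480$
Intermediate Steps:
$n{\left(A,V \right)} = 2 V \left(4 + A\right)$ ($n{\left(A,V \right)} = \left(A + 4\right) \left(V + V\right) = \left(4 + A\right) 2 V = 2 V \left(4 + A\right)$)
$\left(n{\left(-12,-8 \right)} + 137\right) \left(-56 + 24\right) = \left(2 \left(-8\right) \left(4 - 12\right) + 137\right) \left(-56 + 24\right) = \left(2 \left(-8\right) \left(-8\right) + 137\right) \left(-32\right) = \left(128 + 137\right) \left(-32\right) = 265 \left(-32\right) = -8480$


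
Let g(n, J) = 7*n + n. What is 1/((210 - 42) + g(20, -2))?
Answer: 1/328 ≈ 0.0030488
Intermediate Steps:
g(n, J) = 8*n
1/((210 - 42) + g(20, -2)) = 1/((210 - 42) + 8*20) = 1/(168 + 160) = 1/328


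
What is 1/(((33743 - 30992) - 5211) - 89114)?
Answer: -1/91574 ≈ -1.0920e-5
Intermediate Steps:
1/(((33743 - 30992) - 5211) - 89114) = 1/((2751 - 5211) - 89114) = 1/(-2460 - 89114) = 1/(-91574) = -1/91574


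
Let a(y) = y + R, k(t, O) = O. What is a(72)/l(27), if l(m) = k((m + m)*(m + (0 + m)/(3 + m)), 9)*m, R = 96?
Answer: 56/81 ≈ 0.69136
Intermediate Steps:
a(y) = 96 + y (a(y) = y + 96 = 96 + y)
l(m) = 9*m
a(72)/l(27) = (96 + 72)/((9*27)) = 168/243 = 168*(1/243) = 56/81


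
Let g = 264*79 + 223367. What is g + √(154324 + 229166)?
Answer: 244223 + 3*√42610 ≈ 2.4484e+5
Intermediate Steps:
g = 244223 (g = 20856 + 223367 = 244223)
g + √(154324 + 229166) = 244223 + √(154324 + 229166) = 244223 + √383490 = 244223 + 3*√42610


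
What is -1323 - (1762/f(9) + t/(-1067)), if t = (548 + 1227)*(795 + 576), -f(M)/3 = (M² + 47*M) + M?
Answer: 1574559530/1642113 ≈ 958.86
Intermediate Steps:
f(M) = -144*M - 3*M² (f(M) = -3*((M² + 47*M) + M) = -3*(M² + 48*M) = -144*M - 3*M²)
t = 2433525 (t = 1775*1371 = 2433525)
-1323 - (1762/f(9) + t/(-1067)) = -1323 - (1762/((-3*9*(48 + 9))) + 2433525/(-1067)) = -1323 - (1762/((-3*9*57)) + 2433525*(-1/1067)) = -1323 - (1762/(-1539) - 2433525/1067) = -1323 - (1762*(-1/1539) - 2433525/1067) = -1323 - (-1762/1539 - 2433525/1067) = -1323 - 1*(-3747075029/1642113) = -1323 + 3747075029/1642113 = 1574559530/1642113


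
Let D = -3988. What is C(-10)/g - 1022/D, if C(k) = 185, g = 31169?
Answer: 16296249/62150986 ≈ 0.26220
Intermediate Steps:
C(-10)/g - 1022/D = 185/31169 - 1022/(-3988) = 185*(1/31169) - 1022*(-1/3988) = 185/31169 + 511/1994 = 16296249/62150986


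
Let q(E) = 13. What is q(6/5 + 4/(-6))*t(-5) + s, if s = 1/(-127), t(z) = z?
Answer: -8256/127 ≈ -65.008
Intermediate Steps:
s = -1/127 ≈ -0.0078740
q(6/5 + 4/(-6))*t(-5) + s = 13*(-5) - 1/127 = -65 - 1/127 = -8256/127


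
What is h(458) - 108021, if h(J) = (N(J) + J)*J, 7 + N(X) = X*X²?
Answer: 44001034233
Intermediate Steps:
N(X) = -7 + X³ (N(X) = -7 + X*X² = -7 + X³)
h(J) = J*(-7 + J + J³) (h(J) = ((-7 + J³) + J)*J = (-7 + J + J³)*J = J*(-7 + J + J³))
h(458) - 108021 = 458*(-7 + 458 + 458³) - 108021 = 458*(-7 + 458 + 96071912) - 108021 = 458*96072363 - 108021 = 44001142254 - 108021 = 44001034233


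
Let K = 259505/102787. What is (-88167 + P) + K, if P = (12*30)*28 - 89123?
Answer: -17186754765/102787 ≈ -1.6721e+5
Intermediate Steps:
K = 259505/102787 (K = 259505*(1/102787) = 259505/102787 ≈ 2.5247)
P = -79043 (P = 360*28 - 89123 = 10080 - 89123 = -79043)
(-88167 + P) + K = (-88167 - 79043) + 259505/102787 = -167210 + 259505/102787 = -17186754765/102787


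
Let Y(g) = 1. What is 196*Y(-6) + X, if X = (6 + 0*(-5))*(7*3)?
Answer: 322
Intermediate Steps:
X = 126 (X = (6 + 0)*21 = 6*21 = 126)
196*Y(-6) + X = 196*1 + 126 = 196 + 126 = 322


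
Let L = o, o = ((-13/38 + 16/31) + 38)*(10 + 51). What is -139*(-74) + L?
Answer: 14860017/1178 ≈ 12615.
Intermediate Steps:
o = 2743109/1178 (o = ((-13*1/38 + 16*(1/31)) + 38)*61 = ((-13/38 + 16/31) + 38)*61 = (205/1178 + 38)*61 = (44969/1178)*61 = 2743109/1178 ≈ 2328.6)
L = 2743109/1178 ≈ 2328.6
-139*(-74) + L = -139*(-74) + 2743109/1178 = 10286 + 2743109/1178 = 14860017/1178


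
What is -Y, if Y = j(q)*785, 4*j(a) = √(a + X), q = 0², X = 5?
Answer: -785*√5/4 ≈ -438.83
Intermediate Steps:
q = 0
j(a) = √(5 + a)/4 (j(a) = √(a + 5)/4 = √(5 + a)/4)
Y = 785*√5/4 (Y = (√(5 + 0)/4)*785 = (√5/4)*785 = 785*√5/4 ≈ 438.83)
-Y = -785*√5/4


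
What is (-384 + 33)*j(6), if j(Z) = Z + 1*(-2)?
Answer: -1404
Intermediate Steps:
j(Z) = -2 + Z (j(Z) = Z - 2 = -2 + Z)
(-384 + 33)*j(6) = (-384 + 33)*(-2 + 6) = -351*4 = -1404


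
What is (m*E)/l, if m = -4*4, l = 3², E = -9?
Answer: 16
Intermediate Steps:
l = 9
m = -16
(m*E)/l = -16*(-9)/9 = 144*(⅑) = 16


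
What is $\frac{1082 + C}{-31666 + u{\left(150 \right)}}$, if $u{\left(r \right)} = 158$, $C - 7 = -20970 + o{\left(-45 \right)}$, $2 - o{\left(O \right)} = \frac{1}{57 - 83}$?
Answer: $\frac{516853}{819208} \approx 0.63092$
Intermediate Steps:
$o{\left(O \right)} = \frac{53}{26}$ ($o{\left(O \right)} = 2 - \frac{1}{57 - 83} = 2 - \frac{1}{-26} = 2 - - \frac{1}{26} = 2 + \frac{1}{26} = \frac{53}{26}$)
$C = - \frac{544985}{26}$ ($C = 7 + \left(-20970 + \frac{53}{26}\right) = 7 - \frac{545167}{26} = - \frac{544985}{26} \approx -20961.0$)
$\frac{1082 + C}{-31666 + u{\left(150 \right)}} = \frac{1082 - \frac{544985}{26}}{-31666 + 158} = - \frac{516853}{26 \left(-31508\right)} = \left(- \frac{516853}{26}\right) \left(- \frac{1}{31508}\right) = \frac{516853}{819208}$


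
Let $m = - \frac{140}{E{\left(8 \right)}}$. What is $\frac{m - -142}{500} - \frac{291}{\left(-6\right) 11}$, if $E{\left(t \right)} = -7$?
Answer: $\frac{6508}{1375} \approx 4.7331$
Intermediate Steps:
$m = 20$ ($m = - \frac{140}{-7} = \left(-140\right) \left(- \frac{1}{7}\right) = 20$)
$\frac{m - -142}{500} - \frac{291}{\left(-6\right) 11} = \frac{20 - -142}{500} - \frac{291}{\left(-6\right) 11} = \left(20 + 142\right) \frac{1}{500} - \frac{291}{-66} = 162 \cdot \frac{1}{500} - - \frac{97}{22} = \frac{81}{250} + \frac{97}{22} = \frac{6508}{1375}$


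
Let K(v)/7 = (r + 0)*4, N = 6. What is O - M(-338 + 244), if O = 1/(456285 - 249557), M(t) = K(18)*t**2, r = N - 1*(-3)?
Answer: -460315449215/206728 ≈ -2.2267e+6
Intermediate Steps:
r = 9 (r = 6 - 1*(-3) = 6 + 3 = 9)
K(v) = 252 (K(v) = 7*((9 + 0)*4) = 7*(9*4) = 7*36 = 252)
M(t) = 252*t**2
O = 1/206728 ≈ 4.8373e-6
O - M(-338 + 244) = 1/206728 - 252*(-338 + 244)**2 = 1/206728 - 252*(-94)**2 = 1/206728 - 252*8836 = 1/206728 - 1*2226672 = 1/206728 - 2226672 = -460315449215/206728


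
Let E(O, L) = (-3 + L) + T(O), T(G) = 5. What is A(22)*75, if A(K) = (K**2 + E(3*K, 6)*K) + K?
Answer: 51150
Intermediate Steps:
E(O, L) = 2 + L (E(O, L) = (-3 + L) + 5 = 2 + L)
A(K) = K**2 + 9*K (A(K) = (K**2 + (2 + 6)*K) + K = (K**2 + 8*K) + K = K**2 + 9*K)
A(22)*75 = (22*(9 + 22))*75 = (22*31)*75 = 682*75 = 51150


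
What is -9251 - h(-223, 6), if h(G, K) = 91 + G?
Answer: -9119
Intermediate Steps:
-9251 - h(-223, 6) = -9251 - (91 - 223) = -9251 - 1*(-132) = -9251 + 132 = -9119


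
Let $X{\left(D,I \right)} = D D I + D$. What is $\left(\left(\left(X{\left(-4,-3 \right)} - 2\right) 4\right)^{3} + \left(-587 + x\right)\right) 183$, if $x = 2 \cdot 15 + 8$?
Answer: $-1844318835$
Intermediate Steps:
$X{\left(D,I \right)} = D + I D^{2}$ ($X{\left(D,I \right)} = D^{2} I + D = I D^{2} + D = D + I D^{2}$)
$x = 38$ ($x = 30 + 8 = 38$)
$\left(\left(\left(X{\left(-4,-3 \right)} - 2\right) 4\right)^{3} + \left(-587 + x\right)\right) 183 = \left(\left(\left(- 4 \left(1 - -12\right) - 2\right) 4\right)^{3} + \left(-587 + 38\right)\right) 183 = \left(\left(\left(- 4 \left(1 + 12\right) - 2\right) 4\right)^{3} - 549\right) 183 = \left(\left(\left(\left(-4\right) 13 - 2\right) 4\right)^{3} - 549\right) 183 = \left(\left(\left(-52 - 2\right) 4\right)^{3} - 549\right) 183 = \left(\left(\left(-54\right) 4\right)^{3} - 549\right) 183 = \left(\left(-216\right)^{3} - 549\right) 183 = \left(-10077696 - 549\right) 183 = \left(-10078245\right) 183 = -1844318835$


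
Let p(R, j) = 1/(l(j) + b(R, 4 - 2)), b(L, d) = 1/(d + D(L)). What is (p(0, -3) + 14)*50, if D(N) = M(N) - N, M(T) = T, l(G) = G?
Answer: 680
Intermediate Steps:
D(N) = 0 (D(N) = N - N = 0)
b(L, d) = 1/d (b(L, d) = 1/(d + 0) = 1/d)
p(R, j) = 1/(1/2 + j) (p(R, j) = 1/(j + 1/(4 - 2)) = 1/(j + 1/2) = 1/(1/2 + j))
(p(0, -3) + 14)*50 = (2/(1 + 2*(-3)) + 14)*50 = (2/(1 - 6) + 14)*50 = (2/(-5) + 14)*50 = (2*(-1/5) + 14)*50 = (-2/5 + 14)*50 = (68/5)*50 = 680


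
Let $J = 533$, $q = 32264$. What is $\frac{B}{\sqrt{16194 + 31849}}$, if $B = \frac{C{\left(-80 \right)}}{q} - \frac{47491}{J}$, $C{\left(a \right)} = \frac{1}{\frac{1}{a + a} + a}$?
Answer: $- \frac{5460558887 \sqrt{48043}}{2944307100423} \approx -0.40651$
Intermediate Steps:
$C{\left(a \right)} = \frac{1}{a + \frac{1}{2 a}}$ ($C{\left(a \right)} = \frac{1}{\frac{1}{2 a} + a} = \frac{1}{a + \frac{1}{2 a}}$)
$B = - \frac{2451790940263}{27516888789}$ ($B = \frac{2 \left(-80\right) \frac{1}{1 + 2 \left(-80\right)^{2}}}{32264} - \frac{47491}{533} = 2 \left(-80\right) \frac{1}{1 + 2 \cdot 6400} \cdot \frac{1}{32264} - \frac{47491}{533} = 2 \left(-80\right) \frac{1}{1 + 12800} \cdot \frac{1}{32264} - \frac{47491}{533} = 2 \left(-80\right) \frac{1}{12801} \cdot \frac{1}{32264} - \frac{47491}{533} = \left(- \frac{160}{12801}\right) \frac{1}{32264} - \frac{47491}{533} = - \frac{20}{51626433} - \frac{47491}{533} = - \frac{2451790940263}{27516888789} \approx -89.101$)
$\frac{B}{\sqrt{16194 + 31849}} = - \frac{2451790940263}{27516888789 \sqrt{16194 + 31849}} = - \frac{2451790940263}{27516888789 \sqrt{48043}} = - \frac{2451790940263 \frac{\sqrt{48043}}{48043}}{27516888789} = - \frac{5460558887 \sqrt{48043}}{2944307100423}$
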